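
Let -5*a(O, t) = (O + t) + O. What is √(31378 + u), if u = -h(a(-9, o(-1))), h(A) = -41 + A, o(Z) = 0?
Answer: 3*√87265/5 ≈ 177.24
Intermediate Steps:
a(O, t) = -2*O/5 - t/5 (a(O, t) = -((O + t) + O)/5 = -(t + 2*O)/5 = -2*O/5 - t/5)
u = 187/5 (u = -(-41 + (-⅖*(-9) - ⅕*0)) = -(-41 + (18/5 + 0)) = -(-41 + 18/5) = -1*(-187/5) = 187/5 ≈ 37.400)
√(31378 + u) = √(31378 + 187/5) = √(157077/5) = 3*√87265/5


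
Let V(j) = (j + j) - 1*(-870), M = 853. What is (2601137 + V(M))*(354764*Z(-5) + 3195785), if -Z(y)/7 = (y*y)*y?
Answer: 816561590840205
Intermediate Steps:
Z(y) = -7*y**3 (Z(y) = -7*y*y*y = -7*y**2*y = -7*y**3)
V(j) = 870 + 2*j (V(j) = 2*j + 870 = 870 + 2*j)
(2601137 + V(M))*(354764*Z(-5) + 3195785) = (2601137 + (870 + 2*853))*(354764*(-7*(-5)**3) + 3195785) = (2601137 + (870 + 1706))*(354764*(-7*(-125)) + 3195785) = (2601137 + 2576)*(354764*875 + 3195785) = 2603713*(310418500 + 3195785) = 2603713*313614285 = 816561590840205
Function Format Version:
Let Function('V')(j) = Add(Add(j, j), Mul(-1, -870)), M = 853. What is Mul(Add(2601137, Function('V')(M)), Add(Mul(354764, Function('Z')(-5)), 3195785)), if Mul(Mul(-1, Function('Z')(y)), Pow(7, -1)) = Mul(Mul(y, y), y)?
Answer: 816561590840205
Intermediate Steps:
Function('Z')(y) = Mul(-7, Pow(y, 3)) (Function('Z')(y) = Mul(-7, Mul(Mul(y, y), y)) = Mul(-7, Mul(Pow(y, 2), y)) = Mul(-7, Pow(y, 3)))
Function('V')(j) = Add(870, Mul(2, j)) (Function('V')(j) = Add(Mul(2, j), 870) = Add(870, Mul(2, j)))
Mul(Add(2601137, Function('V')(M)), Add(Mul(354764, Function('Z')(-5)), 3195785)) = Mul(Add(2601137, Add(870, Mul(2, 853))), Add(Mul(354764, Mul(-7, Pow(-5, 3))), 3195785)) = Mul(Add(2601137, Add(870, 1706)), Add(Mul(354764, Mul(-7, -125)), 3195785)) = Mul(Add(2601137, 2576), Add(Mul(354764, 875), 3195785)) = Mul(2603713, Add(310418500, 3195785)) = Mul(2603713, 313614285) = 816561590840205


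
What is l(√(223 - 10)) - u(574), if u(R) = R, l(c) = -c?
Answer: -574 - √213 ≈ -588.59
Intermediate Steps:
l(√(223 - 10)) - u(574) = -√(223 - 10) - 1*574 = -√213 - 574 = -574 - √213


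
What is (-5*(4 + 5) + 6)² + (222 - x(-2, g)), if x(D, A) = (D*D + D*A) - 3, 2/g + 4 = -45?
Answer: 85354/49 ≈ 1741.9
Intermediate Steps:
g = -2/49 (g = 2/(-4 - 45) = 2/(-49) = 2*(-1/49) = -2/49 ≈ -0.040816)
x(D, A) = -3 + D² + A*D (x(D, A) = (D² + A*D) - 3 = -3 + D² + A*D)
(-5*(4 + 5) + 6)² + (222 - x(-2, g)) = (-5*(4 + 5) + 6)² + (222 - (-3 + (-2)² - 2/49*(-2))) = (-5*9 + 6)² + (222 - (-3 + 4 + 4/49)) = (-45 + 6)² + (222 - 1*53/49) = (-39)² + (222 - 53/49) = 1521 + 10825/49 = 85354/49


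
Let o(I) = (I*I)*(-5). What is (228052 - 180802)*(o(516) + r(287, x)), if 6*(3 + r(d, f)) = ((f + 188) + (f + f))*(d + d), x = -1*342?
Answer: -66691091250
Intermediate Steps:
o(I) = -5*I**2 (o(I) = I**2*(-5) = -5*I**2)
x = -342
r(d, f) = -3 + d*(188 + 3*f)/3 (r(d, f) = -3 + (((f + 188) + (f + f))*(d + d))/6 = -3 + (((188 + f) + 2*f)*(2*d))/6 = -3 + ((188 + 3*f)*(2*d))/6 = -3 + (2*d*(188 + 3*f))/6 = -3 + d*(188 + 3*f)/3)
(228052 - 180802)*(o(516) + r(287, x)) = (228052 - 180802)*(-5*516**2 + (-3 + (188/3)*287 + 287*(-342))) = 47250*(-5*266256 + (-3 + 53956/3 - 98154)) = 47250*(-1331280 - 240515/3) = 47250*(-4234355/3) = -66691091250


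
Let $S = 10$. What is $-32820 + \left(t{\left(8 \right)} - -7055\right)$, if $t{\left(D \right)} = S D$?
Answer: $-25685$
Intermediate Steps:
$t{\left(D \right)} = 10 D$
$-32820 + \left(t{\left(8 \right)} - -7055\right) = -32820 + \left(10 \cdot 8 - -7055\right) = -32820 + \left(80 + 7055\right) = -32820 + 7135 = -25685$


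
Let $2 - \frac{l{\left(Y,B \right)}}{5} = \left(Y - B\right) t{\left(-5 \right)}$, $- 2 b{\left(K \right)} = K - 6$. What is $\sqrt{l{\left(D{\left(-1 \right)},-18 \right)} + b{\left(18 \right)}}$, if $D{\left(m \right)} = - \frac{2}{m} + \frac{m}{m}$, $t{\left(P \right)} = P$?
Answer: $23$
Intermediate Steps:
$b{\left(K \right)} = 3 - \frac{K}{2}$ ($b{\left(K \right)} = - \frac{K - 6}{2} = - \frac{-6 + K}{2} = 3 - \frac{K}{2}$)
$D{\left(m \right)} = 1 - \frac{2}{m}$ ($D{\left(m \right)} = - \frac{2}{m} + 1 = 1 - \frac{2}{m}$)
$l{\left(Y,B \right)} = 10 - 25 B + 25 Y$ ($l{\left(Y,B \right)} = 10 - 5 \left(Y - B\right) \left(-5\right) = 10 - 5 \left(- 5 Y + 5 B\right) = 10 - \left(- 25 Y + 25 B\right) = 10 - 25 B + 25 Y$)
$\sqrt{l{\left(D{\left(-1 \right)},-18 \right)} + b{\left(18 \right)}} = \sqrt{\left(10 - -450 + 25 \frac{-2 - 1}{-1}\right) + \left(3 - 9\right)} = \sqrt{\left(10 + 450 + 25 \left(\left(-1\right) \left(-3\right)\right)\right) + \left(3 - 9\right)} = \sqrt{\left(10 + 450 + 25 \cdot 3\right) - 6} = \sqrt{\left(10 + 450 + 75\right) - 6} = \sqrt{535 - 6} = \sqrt{529} = 23$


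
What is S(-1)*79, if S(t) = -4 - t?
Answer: -237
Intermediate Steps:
S(-1)*79 = (-4 - 1*(-1))*79 = (-4 + 1)*79 = -3*79 = -237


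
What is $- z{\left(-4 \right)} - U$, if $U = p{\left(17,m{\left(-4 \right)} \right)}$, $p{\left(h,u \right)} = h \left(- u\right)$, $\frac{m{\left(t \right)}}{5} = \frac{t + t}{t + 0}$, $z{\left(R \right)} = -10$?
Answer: $180$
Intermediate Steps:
$m{\left(t \right)} = 10$ ($m{\left(t \right)} = 5 \frac{t + t}{t + 0} = 5 \frac{2 t}{t} = 5 \cdot 2 = 10$)
$p{\left(h,u \right)} = - h u$
$U = -170$ ($U = \left(-1\right) 17 \cdot 10 = -170$)
$- z{\left(-4 \right)} - U = \left(-1\right) \left(-10\right) - -170 = 10 + 170 = 180$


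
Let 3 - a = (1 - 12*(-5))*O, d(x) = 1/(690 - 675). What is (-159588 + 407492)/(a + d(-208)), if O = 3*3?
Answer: -3718560/8189 ≈ -454.09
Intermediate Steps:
O = 9
d(x) = 1/15
a = -546 (a = 3 - (1 - 12*(-5))*9 = 3 - (1 + 60)*9 = 3 - 61*9 = 3 - 1*549 = 3 - 549 = -546)
(-159588 + 407492)/(a + d(-208)) = (-159588 + 407492)/(-546 + 1/15) = 247904/(-8189/15) = 247904*(-15/8189) = -3718560/8189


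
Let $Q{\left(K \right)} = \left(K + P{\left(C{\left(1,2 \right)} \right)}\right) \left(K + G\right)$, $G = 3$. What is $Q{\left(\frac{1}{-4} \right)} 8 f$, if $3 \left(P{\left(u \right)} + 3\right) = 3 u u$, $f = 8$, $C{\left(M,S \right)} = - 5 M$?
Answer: $3828$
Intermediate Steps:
$P{\left(u \right)} = -3 + u^{2}$ ($P{\left(u \right)} = -3 + \frac{3 u u}{3} = -3 + \frac{3 u^{2}}{3} = -3 + u^{2}$)
$Q{\left(K \right)} = \left(3 + K\right) \left(22 + K\right)$ ($Q{\left(K \right)} = \left(K - \left(3 - \left(\left(-5\right) 1\right)^{2}\right)\right) \left(K + 3\right) = \left(K - \left(3 - \left(-5\right)^{2}\right)\right) \left(3 + K\right) = \left(K + \left(-3 + 25\right)\right) \left(3 + K\right) = \left(K + 22\right) \left(3 + K\right) = \left(22 + K\right) \left(3 + K\right) = \left(3 + K\right) \left(22 + K\right)$)
$Q{\left(\frac{1}{-4} \right)} 8 f = \left(66 + \left(\frac{1}{-4}\right)^{2} + \frac{25}{-4}\right) 8 \cdot 8 = \left(66 + \left(- \frac{1}{4}\right)^{2} + 25 \left(- \frac{1}{4}\right)\right) 8 \cdot 8 = \left(66 + \frac{1}{16} - \frac{25}{4}\right) 8 \cdot 8 = \frac{957}{16} \cdot 8 \cdot 8 = \frac{957}{2} \cdot 8 = 3828$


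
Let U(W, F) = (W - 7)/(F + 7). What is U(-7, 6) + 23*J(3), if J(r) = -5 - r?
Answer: -2406/13 ≈ -185.08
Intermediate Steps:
U(W, F) = (-7 + W)/(7 + F)
U(-7, 6) + 23*J(3) = (-7 - 7)/(7 + 6) + 23*(-5 - 1*3) = -14/13 + 23*(-5 - 3) = (1/13)*(-14) + 23*(-8) = -14/13 - 184 = -2406/13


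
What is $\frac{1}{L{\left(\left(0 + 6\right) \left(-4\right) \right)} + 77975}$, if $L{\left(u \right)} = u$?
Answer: $\frac{1}{77951} \approx 1.2829 \cdot 10^{-5}$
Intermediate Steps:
$\frac{1}{L{\left(\left(0 + 6\right) \left(-4\right) \right)} + 77975} = \frac{1}{\left(0 + 6\right) \left(-4\right) + 77975} = \frac{1}{6 \left(-4\right) + 77975} = \frac{1}{-24 + 77975} = \frac{1}{77951}$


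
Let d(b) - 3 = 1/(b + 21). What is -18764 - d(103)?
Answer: -2327109/124 ≈ -18767.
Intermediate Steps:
d(b) = 3 + 1/(21 + b) (d(b) = 3 + 1/(b + 21) = 3 + 1/(21 + b))
-18764 - d(103) = -18764 - (64 + 3*103)/(21 + 103) = -18764 - (64 + 309)/124 = -18764 - 373/124 = -2327109/124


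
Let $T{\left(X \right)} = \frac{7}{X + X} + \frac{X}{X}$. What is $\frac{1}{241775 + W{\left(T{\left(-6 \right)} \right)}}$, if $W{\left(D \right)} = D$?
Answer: $\frac{12}{2901305} \approx 4.1361 \cdot 10^{-6}$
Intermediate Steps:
$T{\left(X \right)} = 1 + \frac{7}{2 X}$ ($T{\left(X \right)} = \frac{7}{2 X} + 1 = 1 + \frac{7}{2 X}$)
$\frac{1}{241775 + W{\left(T{\left(-6 \right)} \right)}} = \frac{1}{241775 + \frac{\frac{7}{2} - 6}{-6}} = \frac{1}{241775 - - \frac{5}{12}} = \frac{1}{241775 + \frac{5}{12}} = \frac{1}{\frac{2901305}{12}} = \frac{12}{2901305}$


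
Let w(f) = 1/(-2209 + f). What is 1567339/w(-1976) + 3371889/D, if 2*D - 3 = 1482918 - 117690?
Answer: -2984992805233129/455077 ≈ -6.5593e+9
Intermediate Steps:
D = 1365231/2 (D = 3/2 + (1482918 - 117690)/2 = 3/2 + (½)*1365228 = 3/2 + 682614 = 1365231/2 ≈ 6.8262e+5)
1567339/w(-1976) + 3371889/D = 1567339/(1/(-2209 - 1976)) + 3371889/(1365231/2) = 1567339/(1/(-4185)) + 3371889*(2/1365231) = 1567339/(-1/4185) + 2247926/455077 = 1567339*(-4185) + 2247926/455077 = -6559313715 + 2247926/455077 = -2984992805233129/455077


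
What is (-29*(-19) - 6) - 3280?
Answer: -2735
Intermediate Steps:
(-29*(-19) - 6) - 3280 = (551 - 6) - 3280 = 545 - 3280 = -2735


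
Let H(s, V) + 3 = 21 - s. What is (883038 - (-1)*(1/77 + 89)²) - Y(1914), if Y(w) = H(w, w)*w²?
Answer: 41186923689682/5929 ≈ 6.9467e+9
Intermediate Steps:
H(s, V) = 18 - s (H(s, V) = -3 + (21 - s) = 18 - s)
Y(w) = w²*(18 - w) (Y(w) = (18 - w)*w² = w²*(18 - w))
(883038 - (-1)*(1/77 + 89)²) - Y(1914) = (883038 - (-1)*(1/77 + 89)²) - 1914²*(18 - 1*1914) = (883038 - (-1)*(1/77 + 89)²) - 3663396*(18 - 1914) = (883038 - (-1)*(6854/77)²) - 3663396*(-1896) = (883038 - (-1)*46977316/5929) - 1*(-6945798816) = (883038 - 1*(-46977316/5929)) + 6945798816 = (883038 + 46977316/5929) + 6945798816 = 5282509618/5929 + 6945798816 = 41186923689682/5929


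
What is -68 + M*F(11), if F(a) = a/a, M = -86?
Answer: -154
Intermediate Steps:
F(a) = 1
-68 + M*F(11) = -68 - 86*1 = -68 - 86 = -154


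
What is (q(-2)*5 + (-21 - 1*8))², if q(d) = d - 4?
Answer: 3481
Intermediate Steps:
q(d) = -4 + d
(q(-2)*5 + (-21 - 1*8))² = ((-4 - 2)*5 + (-21 - 1*8))² = (-6*5 + (-21 - 8))² = (-30 - 29)² = (-59)² = 3481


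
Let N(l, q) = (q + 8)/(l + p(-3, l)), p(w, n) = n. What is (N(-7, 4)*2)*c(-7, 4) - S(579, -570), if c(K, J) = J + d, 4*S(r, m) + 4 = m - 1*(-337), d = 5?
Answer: 1227/28 ≈ 43.821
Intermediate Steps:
N(l, q) = (8 + q)/(2*l) (N(l, q) = (q + 8)/(l + l) = (8 + q)/((2*l)) = (8 + q)*(1/(2*l)) = (8 + q)/(2*l))
S(r, m) = 333/4 + m/4 (S(r, m) = -1 + (m - 1*(-337))/4 = -1 + (m + 337)/4 = -1 + (337 + m)/4 = -1 + (337/4 + m/4) = 333/4 + m/4)
c(K, J) = 5 + J (c(K, J) = J + 5 = 5 + J)
(N(-7, 4)*2)*c(-7, 4) - S(579, -570) = (((1/2)*(8 + 4)/(-7))*2)*(5 + 4) - (333/4 + (1/4)*(-570)) = (((1/2)*(-1/7)*12)*2)*9 - (333/4 - 285/2) = -6/7*2*9 - 1*(-237/4) = -12/7*9 + 237/4 = -108/7 + 237/4 = 1227/28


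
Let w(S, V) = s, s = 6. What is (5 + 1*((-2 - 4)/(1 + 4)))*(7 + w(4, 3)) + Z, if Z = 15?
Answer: 322/5 ≈ 64.400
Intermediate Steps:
w(S, V) = 6
(5 + 1*((-2 - 4)/(1 + 4)))*(7 + w(4, 3)) + Z = (5 + 1*((-2 - 4)/(1 + 4)))*(7 + 6) + 15 = (5 + 1*(-6/5))*13 + 15 = (5 - 6/5)*13 + 15 = (19/5)*13 + 15 = 247/5 + 15 = 322/5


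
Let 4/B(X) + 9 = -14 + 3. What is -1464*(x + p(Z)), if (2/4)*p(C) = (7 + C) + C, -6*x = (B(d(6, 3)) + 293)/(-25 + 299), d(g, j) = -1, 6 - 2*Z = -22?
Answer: -70020192/685 ≈ -1.0222e+5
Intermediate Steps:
Z = 14 (Z = 3 - 1/2*(-22) = 3 + 11 = 14)
B(X) = -1/5 (B(X) = 4/(-9 + (-14 + 3)) = 4/(-9 - 11) = 4/(-20) = 4*(-1/20) = -1/5)
x = -122/685 (x = -(-1/5 + 293)/(6*(-25 + 299)) = -244/(5*274) = -1/6*732/685 = -122/685 ≈ -0.17810)
p(C) = 14 + 4*C (p(C) = 2*((7 + C) + C) = 2*(7 + 2*C) = 14 + 4*C)
-1464*(x + p(Z)) = -1464*(-122/685 + (14 + 4*14)) = -1464*(-122/685 + (14 + 56)) = -1464*(-122/685 + 70) = -1464*47828/685 = -70020192/685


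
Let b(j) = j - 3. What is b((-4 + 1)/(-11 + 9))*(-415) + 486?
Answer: 2217/2 ≈ 1108.5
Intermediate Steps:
b(j) = -3 + j
b((-4 + 1)/(-11 + 9))*(-415) + 486 = (-3 + (-4 + 1)/(-11 + 9))*(-415) + 486 = (-3 - 3/(-2))*(-415) + 486 = (-3 - 3*(-1/2))*(-415) + 486 = (-3 + 3/2)*(-415) + 486 = -3/2*(-415) + 486 = 1245/2 + 486 = 2217/2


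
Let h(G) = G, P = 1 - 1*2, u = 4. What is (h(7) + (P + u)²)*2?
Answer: 32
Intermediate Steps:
P = -1 (P = 1 - 2 = -1)
(h(7) + (P + u)²)*2 = (7 + (-1 + 4)²)*2 = (7 + 3²)*2 = (7 + 9)*2 = 16*2 = 32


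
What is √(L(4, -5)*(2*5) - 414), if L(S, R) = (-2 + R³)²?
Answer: 2*√40219 ≈ 401.09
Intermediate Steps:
√(L(4, -5)*(2*5) - 414) = √((-2 + (-5)³)²*(2*5) - 414) = √((-2 - 125)²*10 - 414) = √((-127)²*10 - 414) = √(16129*10 - 414) = √(161290 - 414) = √160876 = 2*√40219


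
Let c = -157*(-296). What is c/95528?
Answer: 5809/11941 ≈ 0.48647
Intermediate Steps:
c = 46472
c/95528 = 46472/95528 = 46472*(1/95528) = 5809/11941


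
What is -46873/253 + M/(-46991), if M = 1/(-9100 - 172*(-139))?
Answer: -32616236189797/176048210184 ≈ -185.27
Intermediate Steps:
M = 1/14808 (M = 1/(-9100 + 23908) = 1/14808 ≈ 6.7531e-5)
-46873/253 + M/(-46991) = -46873/253 + (1/14808)/(-46991) = -46873*1/253 + (1/14808)*(-1/46991) = -46873/253 - 1/695842728 = -32616236189797/176048210184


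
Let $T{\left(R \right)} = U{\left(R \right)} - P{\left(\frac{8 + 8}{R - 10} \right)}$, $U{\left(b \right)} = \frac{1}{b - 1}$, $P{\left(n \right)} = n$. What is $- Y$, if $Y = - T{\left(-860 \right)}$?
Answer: $\frac{717}{41615} \approx 0.017229$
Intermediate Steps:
$U{\left(b \right)} = \frac{1}{-1 + b}$
$T{\left(R \right)} = \frac{1}{-1 + R} - \frac{16}{-10 + R}$ ($T{\left(R \right)} = \frac{1}{-1 + R} - \frac{8 + 8}{R - 10} = \frac{1}{-1 + R} - \frac{16}{-10 + R}$)
$Y = - \frac{717}{41615}$ ($Y = - \frac{3 \left(2 - -4300\right)}{\left(-1 - 860\right) \left(-10 - 860\right)} = - \frac{3 \left(2 + 4300\right)}{\left(-861\right) \left(-870\right)} = - \frac{3 \left(-1\right) \left(-1\right) 4302}{861 \cdot 870} = \left(-1\right) \frac{717}{41615} = - \frac{717}{41615} \approx -0.017229$)
$- Y = \left(-1\right) \left(- \frac{717}{41615}\right) = \frac{717}{41615}$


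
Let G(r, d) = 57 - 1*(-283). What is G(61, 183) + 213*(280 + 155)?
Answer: 92995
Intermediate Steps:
G(r, d) = 340 (G(r, d) = 57 + 283 = 340)
G(61, 183) + 213*(280 + 155) = 340 + 213*(280 + 155) = 340 + 213*435 = 340 + 92655 = 92995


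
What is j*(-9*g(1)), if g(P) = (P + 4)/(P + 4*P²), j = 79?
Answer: -711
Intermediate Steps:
g(P) = (4 + P)/(P + 4*P²)
j*(-9*g(1)) = 79*(-9*(4 + 1)/(1*(1 + 4*1))) = 79*(-9*5/(1 + 4)) = 79*(-9*5/5) = 79*(-9*1) = 79*(-9) = -711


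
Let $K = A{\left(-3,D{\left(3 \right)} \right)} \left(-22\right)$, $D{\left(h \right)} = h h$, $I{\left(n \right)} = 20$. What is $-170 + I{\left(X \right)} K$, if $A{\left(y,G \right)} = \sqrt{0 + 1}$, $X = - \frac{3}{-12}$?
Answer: $-610$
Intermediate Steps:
$X = \frac{1}{4}$ ($X = \left(-3\right) \left(- \frac{1}{12}\right) = \frac{1}{4} \approx 0.25$)
$D{\left(h \right)} = h^{2}$
$A{\left(y,G \right)} = 1$ ($A{\left(y,G \right)} = \sqrt{1} = 1$)
$K = -22$ ($K = 1 \left(-22\right) = -22$)
$-170 + I{\left(X \right)} K = -170 + 20 \left(-22\right) = -170 - 440 = -610$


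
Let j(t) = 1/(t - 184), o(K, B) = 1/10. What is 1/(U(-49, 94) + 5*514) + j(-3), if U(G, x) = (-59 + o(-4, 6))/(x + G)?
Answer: -1071761/216155357 ≈ -0.0049583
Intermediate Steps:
o(K, B) = 1/10
j(t) = 1/(-184 + t)
U(G, x) = -589/(10*(G + x)) (U(G, x) = (-59 + 1/10)/(x + G) = -589/(10*(G + x)))
1/(U(-49, 94) + 5*514) + j(-3) = 1/(-589/(10*(-49) + 10*94) + 5*514) + 1/(-184 - 3) = 1/(-589/(-490 + 940) + 2570) + 1/(-187) = 1/(-589/450 + 2570) - 1/187 = 1/(1155911/450) - 1/187 = 450/1155911 - 1/187 = -1071761/216155357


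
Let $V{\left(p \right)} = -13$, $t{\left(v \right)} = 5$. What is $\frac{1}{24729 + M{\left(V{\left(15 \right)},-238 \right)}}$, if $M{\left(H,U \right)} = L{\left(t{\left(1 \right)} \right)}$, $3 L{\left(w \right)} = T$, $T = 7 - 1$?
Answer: $\frac{1}{24731} \approx 4.0435 \cdot 10^{-5}$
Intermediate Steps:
$T = 6$ ($T = 7 - 1 = 6$)
$L{\left(w \right)} = 2$ ($L{\left(w \right)} = \frac{1}{3} \cdot 6 = 2$)
$M{\left(H,U \right)} = 2$
$\frac{1}{24729 + M{\left(V{\left(15 \right)},-238 \right)}} = \frac{1}{24729 + 2} = \frac{1}{24731}$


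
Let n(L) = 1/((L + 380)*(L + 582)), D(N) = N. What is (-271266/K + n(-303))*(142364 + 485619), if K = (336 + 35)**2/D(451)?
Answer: -235785263439463153/422420229 ≈ -5.5818e+8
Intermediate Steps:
K = 137641/451 (K = (336 + 35)**2/451 = 371**2*(1/451) = 137641*(1/451) = 137641/451 ≈ 305.19)
n(L) = 1/((380 + L)*(582 + L))
(-271266/K + n(-303))*(142364 + 485619) = (-271266/137641/451 + 1/(221160 + (-303)**2 + 962*(-303)))*(142364 + 485619) = (-271266*451/137641 + 1/(221160 + 91809 - 291486))*627983 = (-122340966/137641 + 1/21483)*627983 = -375464404991/422420229*627983 = -235785263439463153/422420229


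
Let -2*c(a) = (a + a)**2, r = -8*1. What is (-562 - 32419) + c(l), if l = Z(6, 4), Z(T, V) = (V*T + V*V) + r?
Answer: -35029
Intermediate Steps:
r = -8
Z(T, V) = -8 + V**2 + T*V (Z(T, V) = (V*T + V*V) - 8 = (T*V + V**2) - 8 = (V**2 + T*V) - 8 = -8 + V**2 + T*V)
l = 32 (l = -8 + 4**2 + 6*4 = -8 + 16 + 24 = 32)
c(a) = -2*a**2 (c(a) = -(a + a)**2/2 = -4*a**2/2 = -2*a**2)
(-562 - 32419) + c(l) = (-562 - 32419) - 2*32**2 = -32981 - 2*1024 = -32981 - 2048 = -35029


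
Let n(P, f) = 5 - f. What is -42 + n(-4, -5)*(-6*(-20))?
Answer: 1158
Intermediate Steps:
-42 + n(-4, -5)*(-6*(-20)) = -42 + (5 - 1*(-5))*(-6*(-20)) = -42 + (5 + 5)*120 = -42 + 10*120 = -42 + 1200 = 1158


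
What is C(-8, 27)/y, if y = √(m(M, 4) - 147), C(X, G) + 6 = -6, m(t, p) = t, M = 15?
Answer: 2*I*√33/11 ≈ 1.0445*I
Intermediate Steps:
C(X, G) = -12 (C(X, G) = -6 - 6 = -12)
y = 2*I*√33 (y = √(15 - 147) = √(-132) = 2*I*√33 ≈ 11.489*I)
C(-8, 27)/y = -12*(-I*√33/66) = -(-2)*I*√33/11 = 2*I*√33/11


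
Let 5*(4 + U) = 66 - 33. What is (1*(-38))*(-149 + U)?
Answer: 27816/5 ≈ 5563.2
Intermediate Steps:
U = 13/5 (U = -4 + (66 - 33)/5 = -4 + (1/5)*33 = -4 + 33/5 = 13/5 ≈ 2.6000)
(1*(-38))*(-149 + U) = (1*(-38))*(-149 + 13/5) = -38*(-732/5) = 27816/5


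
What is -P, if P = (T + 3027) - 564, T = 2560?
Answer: -5023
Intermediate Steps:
P = 5023 (P = (2560 + 3027) - 564 = 5587 - 564 = 5023)
-P = -1*5023 = -5023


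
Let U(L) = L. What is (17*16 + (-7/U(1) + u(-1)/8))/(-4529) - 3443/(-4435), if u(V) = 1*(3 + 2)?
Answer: 115322401/160688920 ≈ 0.71768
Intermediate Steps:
u(V) = 5 (u(V) = 1*5 = 5)
(17*16 + (-7/U(1) + u(-1)/8))/(-4529) - 3443/(-4435) = (17*16 + (-7/1 + 5/8))/(-4529) - 3443/(-4435) = (272 + (-7*1 + 5*(1/8)))*(-1/4529) - 3443*(-1/4435) = (272 + (-7 + 5/8))*(-1/4529) + 3443/4435 = (272 - 51/8)*(-1/4529) + 3443/4435 = (2125/8)*(-1/4529) + 3443/4435 = -2125/36232 + 3443/4435 = 115322401/160688920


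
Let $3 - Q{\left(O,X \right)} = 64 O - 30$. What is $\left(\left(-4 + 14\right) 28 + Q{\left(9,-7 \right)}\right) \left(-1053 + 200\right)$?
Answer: $224339$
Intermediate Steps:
$Q{\left(O,X \right)} = 33 - 64 O$ ($Q{\left(O,X \right)} = 3 - \left(64 O - 30\right) = 3 - \left(-30 + 64 O\right) = 33 - 64 O$)
$\left(\left(-4 + 14\right) 28 + Q{\left(9,-7 \right)}\right) \left(-1053 + 200\right) = \left(\left(-4 + 14\right) 28 + \left(33 - 576\right)\right) \left(-1053 + 200\right) = \left(10 \cdot 28 + \left(33 - 576\right)\right) \left(-853\right) = \left(280 - 543\right) \left(-853\right) = \left(-263\right) \left(-853\right) = 224339$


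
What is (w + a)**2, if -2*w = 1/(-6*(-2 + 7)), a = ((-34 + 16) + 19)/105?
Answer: 121/176400 ≈ 0.00068594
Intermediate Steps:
a = 1/105 (a = (-18 + 19)*(1/105) = 1*(1/105) = 1/105 ≈ 0.0095238)
w = 1/60 (w = -(-1/(6*(-2 + 7)))/2 = -1/(2*((-6*5))) = -1/2/(-30) = -1/2*(-1/30) = 1/60 ≈ 0.016667)
(w + a)**2 = (1/60 + 1/105)**2 = (11/420)**2 = 121/176400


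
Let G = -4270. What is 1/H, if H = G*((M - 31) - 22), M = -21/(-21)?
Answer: 1/222040 ≈ 4.5037e-6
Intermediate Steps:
M = 1 (M = -21*(-1/21) = 1)
H = 222040 (H = -4270*((1 - 31) - 22) = -4270*(-30 - 22) = -4270*(-52) = 222040)
1/H = 1/222040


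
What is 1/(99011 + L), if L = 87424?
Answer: 1/186435 ≈ 5.3638e-6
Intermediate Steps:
1/(99011 + L) = 1/(99011 + 87424) = 1/186435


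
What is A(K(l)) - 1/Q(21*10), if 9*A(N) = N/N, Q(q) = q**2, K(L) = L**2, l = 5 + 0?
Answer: 1633/14700 ≈ 0.11109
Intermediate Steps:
l = 5
A(N) = 1/9 (A(N) = (N/N)/9 = (1/9)*1 = 1/9)
A(K(l)) - 1/Q(21*10) = 1/9 - 1/((21*10)**2) = 1/9 - 1/(210**2) = 1/9 - 1/44100 = 1633/14700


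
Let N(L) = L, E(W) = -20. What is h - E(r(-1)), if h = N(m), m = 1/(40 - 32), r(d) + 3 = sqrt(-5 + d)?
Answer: 161/8 ≈ 20.125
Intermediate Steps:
r(d) = -3 + sqrt(-5 + d)
m = 1/8 ≈ 0.12500
h = 1/8 ≈ 0.12500
h - E(r(-1)) = 1/8 - 1*(-20) = 1/8 + 20 = 161/8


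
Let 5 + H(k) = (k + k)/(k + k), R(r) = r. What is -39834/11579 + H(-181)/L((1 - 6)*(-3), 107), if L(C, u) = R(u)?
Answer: -4308554/1238953 ≈ -3.4776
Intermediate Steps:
L(C, u) = u
H(k) = -4 (H(k) = -5 + (k + k)/(k + k) = -5 + (2*k)/((2*k)) = -5 + (2*k)*(1/(2*k)) = -5 + 1 = -4)
-39834/11579 + H(-181)/L((1 - 6)*(-3), 107) = -39834/11579 - 4/107 = -4308554/1238953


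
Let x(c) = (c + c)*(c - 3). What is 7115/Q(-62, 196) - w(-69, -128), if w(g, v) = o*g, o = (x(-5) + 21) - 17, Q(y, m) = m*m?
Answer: 222666251/38416 ≈ 5796.2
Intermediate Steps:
Q(y, m) = m²
x(c) = 2*c*(-3 + c) (x(c) = (2*c)*(-3 + c) = 2*c*(-3 + c))
o = 84 (o = (2*(-5)*(-3 - 5) + 21) - 17 = (2*(-5)*(-8) + 21) - 17 = (80 + 21) - 17 = 101 - 17 = 84)
w(g, v) = 84*g
7115/Q(-62, 196) - w(-69, -128) = 7115/(196²) - 84*(-69) = 7115/38416 - 1*(-5796) = 7115*(1/38416) + 5796 = 7115/38416 + 5796 = 222666251/38416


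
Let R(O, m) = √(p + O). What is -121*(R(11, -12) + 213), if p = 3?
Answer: -25773 - 121*√14 ≈ -26226.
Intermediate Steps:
R(O, m) = √(3 + O)
-121*(R(11, -12) + 213) = -121*(√(3 + 11) + 213) = -121*(√14 + 213) = -121*(213 + √14) = -25773 - 121*√14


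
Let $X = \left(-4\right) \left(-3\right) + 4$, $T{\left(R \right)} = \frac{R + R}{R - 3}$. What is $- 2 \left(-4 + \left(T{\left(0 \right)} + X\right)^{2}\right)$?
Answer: $-504$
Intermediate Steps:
$T{\left(R \right)} = \frac{2 R}{-3 + R}$
$X = 16$ ($X = 12 + 4 = 16$)
$- 2 \left(-4 + \left(T{\left(0 \right)} + X\right)^{2}\right) = - 2 \left(-4 + \left(2 \cdot 0 \frac{1}{-3 + 0} + 16\right)^{2}\right) = - 2 \left(-4 + \left(2 \cdot 0 \frac{1}{-3} + 16\right)^{2}\right) = - 2 \left(-4 + \left(2 \cdot 0 \left(- \frac{1}{3}\right) + 16\right)^{2}\right) = - 2 \left(-4 + \left(0 + 16\right)^{2}\right) = - 2 \left(-4 + 16^{2}\right) = - 2 \left(-4 + 256\right) = \left(-2\right) 252 = -504$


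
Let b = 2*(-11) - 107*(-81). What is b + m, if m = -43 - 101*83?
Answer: 219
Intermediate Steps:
m = -8426 (m = -43 - 8383 = -8426)
b = 8645 (b = -22 + 8667 = 8645)
b + m = 8645 - 8426 = 219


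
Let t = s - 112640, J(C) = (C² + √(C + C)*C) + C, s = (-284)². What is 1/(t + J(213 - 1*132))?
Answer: -12671/320577041 - 729*√2/641154082 ≈ -4.1134e-5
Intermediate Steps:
s = 80656
J(C) = C + C² + √2*C^(3/2) (J(C) = (C² + √(2*C)*C) + C = (C² + (√2*√C)*C) + C = (C² + √2*C^(3/2)) + C = C + C² + √2*C^(3/2))
t = -31984 (t = 80656 - 112640 = -31984)
1/(t + J(213 - 1*132)) = 1/(-31984 + ((213 - 1*132) + (213 - 1*132)² + √2*(213 - 1*132)^(3/2))) = 1/(-31984 + ((213 - 132) + (213 - 132)² + √2*(213 - 132)^(3/2))) = 1/(-31984 + (81 + 81² + √2*81^(3/2))) = 1/(-31984 + (81 + 6561 + √2*729)) = 1/(-31984 + (81 + 6561 + 729*√2)) = 1/(-31984 + (6642 + 729*√2)) = 1/(-25342 + 729*√2)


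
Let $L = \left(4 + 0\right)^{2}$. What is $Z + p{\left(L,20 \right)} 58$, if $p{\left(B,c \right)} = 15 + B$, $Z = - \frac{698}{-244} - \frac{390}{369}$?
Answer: $\frac{27007855}{15006} \approx 1799.8$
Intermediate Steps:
$L = 16$ ($L = 4^{2} = 16$)
$Z = \frac{27067}{15006}$ ($Z = \left(-698\right) \left(- \frac{1}{244}\right) - \frac{130}{123} = \frac{349}{122} - \frac{130}{123} = \frac{27067}{15006} \approx 1.8037$)
$Z + p{\left(L,20 \right)} 58 = \frac{27067}{15006} + \left(15 + 16\right) 58 = \frac{27067}{15006} + 31 \cdot 58 = \frac{27067}{15006} + 1798 = \frac{27007855}{15006}$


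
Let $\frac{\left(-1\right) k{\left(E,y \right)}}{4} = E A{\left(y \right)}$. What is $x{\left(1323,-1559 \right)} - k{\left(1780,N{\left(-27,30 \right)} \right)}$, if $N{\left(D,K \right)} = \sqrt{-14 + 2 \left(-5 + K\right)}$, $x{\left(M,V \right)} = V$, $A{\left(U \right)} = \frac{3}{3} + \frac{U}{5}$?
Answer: $14105$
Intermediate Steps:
$A{\left(U \right)} = 1 + \frac{U}{5}$ ($A{\left(U \right)} = 3 \cdot \frac{1}{3} + U \frac{1}{5} = 1 + \frac{U}{5}$)
$N{\left(D,K \right)} = \sqrt{-24 + 2 K}$ ($N{\left(D,K \right)} = \sqrt{-14 + \left(-10 + 2 K\right)} = \sqrt{-24 + 2 K}$)
$k{\left(E,y \right)} = - 4 E \left(1 + \frac{y}{5}\right)$
$x{\left(1323,-1559 \right)} - k{\left(1780,N{\left(-27,30 \right)} \right)} = -1559 - \left(- \frac{4}{5}\right) 1780 \left(5 + \sqrt{-24 + 2 \cdot 30}\right) = -1559 - \left(- \frac{4}{5}\right) 1780 \left(5 + \sqrt{-24 + 60}\right) = -1559 - \left(- \frac{4}{5}\right) 1780 \left(5 + \sqrt{36}\right) = -1559 - \left(- \frac{4}{5}\right) 1780 \left(5 + 6\right) = -1559 - \left(- \frac{4}{5}\right) 1780 \cdot 11 = -1559 - -15664 = -1559 + 15664 = 14105$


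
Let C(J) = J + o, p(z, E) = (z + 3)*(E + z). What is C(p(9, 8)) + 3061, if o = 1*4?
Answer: 3269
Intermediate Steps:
p(z, E) = (3 + z)*(E + z)
o = 4
C(J) = 4 + J (C(J) = J + 4 = 4 + J)
C(p(9, 8)) + 3061 = (4 + (9² + 3*8 + 3*9 + 8*9)) + 3061 = (4 + (81 + 24 + 27 + 72)) + 3061 = (4 + 204) + 3061 = 208 + 3061 = 3269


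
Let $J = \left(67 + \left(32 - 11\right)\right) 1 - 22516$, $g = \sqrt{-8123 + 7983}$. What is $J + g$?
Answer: $-22428 + 2 i \sqrt{35} \approx -22428.0 + 11.832 i$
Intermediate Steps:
$g = 2 i \sqrt{35}$ ($g = \sqrt{-140} = 2 i \sqrt{35} \approx 11.832 i$)
$J = -22428$ ($J = \left(67 + \left(32 - 11\right)\right) 1 - 22516 = \left(67 + 21\right) 1 - 22516 = 88 \cdot 1 - 22516 = 88 - 22516 = -22428$)
$J + g = -22428 + 2 i \sqrt{35}$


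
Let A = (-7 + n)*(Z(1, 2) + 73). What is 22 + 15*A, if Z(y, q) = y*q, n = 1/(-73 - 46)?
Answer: -935632/119 ≈ -7862.5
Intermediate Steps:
n = -1/119 (n = 1/(-119) = -1/119 ≈ -0.0084034)
Z(y, q) = q*y
A = -62550/119 (A = (-7 - 1/119)*(2*1 + 73) = -834*(2 + 73)/119 = -834/119*75 = -62550/119 ≈ -525.63)
22 + 15*A = 22 + 15*(-62550/119) = 22 - 938250/119 = -935632/119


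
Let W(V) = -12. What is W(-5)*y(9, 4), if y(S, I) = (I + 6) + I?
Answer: -168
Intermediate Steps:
y(S, I) = 6 + 2*I (y(S, I) = (6 + I) + I = 6 + 2*I)
W(-5)*y(9, 4) = -12*(6 + 2*4) = -12*(6 + 8) = -12*14 = -168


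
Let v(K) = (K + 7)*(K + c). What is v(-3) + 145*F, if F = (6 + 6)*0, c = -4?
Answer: -28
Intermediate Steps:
F = 0 (F = 12*0 = 0)
v(K) = (-4 + K)*(7 + K) (v(K) = (K + 7)*(K - 4) = (7 + K)*(-4 + K) = (-4 + K)*(7 + K))
v(-3) + 145*F = (-28 + (-3)**2 + 3*(-3)) + 145*0 = (-28 + 9 - 9) + 0 = -28 + 0 = -28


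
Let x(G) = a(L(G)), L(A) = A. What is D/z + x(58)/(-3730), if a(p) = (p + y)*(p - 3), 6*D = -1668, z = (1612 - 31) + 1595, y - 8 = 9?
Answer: -706897/592324 ≈ -1.1934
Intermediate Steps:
y = 17 (y = 8 + 9 = 17)
z = 3176 (z = 1581 + 1595 = 3176)
D = -278 (D = (1/6)*(-1668) = -278)
a(p) = (-3 + p)*(17 + p) (a(p) = (p + 17)*(p - 3) = (17 + p)*(-3 + p) = (-3 + p)*(17 + p))
x(G) = -51 + G**2 + 14*G
D/z + x(58)/(-3730) = -278/3176 + (-51 + 58**2 + 14*58)/(-3730) = -278*1/3176 + (-51 + 3364 + 812)*(-1/3730) = -139/1588 + 4125*(-1/3730) = -139/1588 - 825/746 = -706897/592324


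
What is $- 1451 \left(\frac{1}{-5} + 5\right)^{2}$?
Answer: $- \frac{835776}{25} \approx -33431.0$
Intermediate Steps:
$- 1451 \left(\frac{1}{-5} + 5\right)^{2} = - 1451 \left(- \frac{1}{5} + 5\right)^{2} = - 1451 \left(\frac{24}{5}\right)^{2} = \left(-1451\right) \frac{576}{25} = - \frac{835776}{25}$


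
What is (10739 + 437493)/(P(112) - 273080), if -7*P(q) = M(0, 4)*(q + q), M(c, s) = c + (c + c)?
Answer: -56029/34135 ≈ -1.6414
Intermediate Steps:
M(c, s) = 3*c (M(c, s) = c + 2*c = 3*c)
P(q) = 0 (P(q) = -3*0*(q + q)/7 = -0*2*q = -⅐*0 = 0)
(10739 + 437493)/(P(112) - 273080) = (10739 + 437493)/(0 - 273080) = 448232/(-273080) = 448232*(-1/273080) = -56029/34135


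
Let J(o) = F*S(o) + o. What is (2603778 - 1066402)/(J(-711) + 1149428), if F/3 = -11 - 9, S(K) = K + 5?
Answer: 1537376/1191077 ≈ 1.2907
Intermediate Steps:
S(K) = 5 + K
F = -60 (F = 3*(-11 - 9) = 3*(-20) = -60)
J(o) = -300 - 59*o (J(o) = -60*(5 + o) + o = (-300 - 60*o) + o = -300 - 59*o)
(2603778 - 1066402)/(J(-711) + 1149428) = (2603778 - 1066402)/((-300 - 59*(-711)) + 1149428) = 1537376/((-300 + 41949) + 1149428) = 1537376/(41649 + 1149428) = 1537376/1191077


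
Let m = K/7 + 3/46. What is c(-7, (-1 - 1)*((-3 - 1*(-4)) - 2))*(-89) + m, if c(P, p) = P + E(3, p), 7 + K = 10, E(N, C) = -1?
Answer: 229423/322 ≈ 712.49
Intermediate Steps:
K = 3 (K = -7 + 10 = 3)
c(P, p) = -1 + P (c(P, p) = P - 1 = -1 + P)
m = 159/322 (m = 3/7 + 3/46 = 159/322 ≈ 0.49379)
c(-7, (-1 - 1)*((-3 - 1*(-4)) - 2))*(-89) + m = (-1 - 7)*(-89) + 159/322 = -8*(-89) + 159/322 = 712 + 159/322 = 229423/322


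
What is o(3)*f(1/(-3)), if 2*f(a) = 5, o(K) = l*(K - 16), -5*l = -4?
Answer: -26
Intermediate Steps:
l = ⅘ (l = -⅕*(-4) = ⅘ ≈ 0.80000)
o(K) = -64/5 + 4*K/5 (o(K) = 4*(K - 16)/5 = 4*(-16 + K)/5 = -64/5 + 4*K/5)
f(a) = 5/2 (f(a) = (½)*5 = 5/2)
o(3)*f(1/(-3)) = (-64/5 + (⅘)*3)*(5/2) = (-64/5 + 12/5)*(5/2) = -52/5*5/2 = -26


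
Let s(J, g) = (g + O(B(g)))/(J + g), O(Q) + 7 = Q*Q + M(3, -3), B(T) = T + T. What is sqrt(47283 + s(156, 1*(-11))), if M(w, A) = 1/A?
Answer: sqrt(8947733370)/435 ≈ 217.45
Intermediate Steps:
B(T) = 2*T
O(Q) = -22/3 + Q**2 (O(Q) = -7 + (Q*Q + 1/(-3)) = -7 + (Q**2 - 1/3) = -7 + (-1/3 + Q**2) = -22/3 + Q**2)
s(J, g) = (-22/3 + g + 4*g**2)/(J + g) (s(J, g) = (g + (-22/3 + (2*g)**2))/(J + g) = (g + (-22/3 + 4*g**2))/(J + g) = (-22/3 + g + 4*g**2)/(J + g))
sqrt(47283 + s(156, 1*(-11))) = sqrt(47283 + (-22/3 + 1*(-11) + 4*(1*(-11))**2)/(156 + 1*(-11))) = sqrt(47283 + (-22/3 - 11 + 4*(-11)**2)/(156 - 11)) = sqrt(47283 + (-22/3 - 11 + 4*121)/145) = sqrt(47283 + (-22/3 - 11 + 484)/145) = sqrt(47283 + (1/145)*(1397/3)) = sqrt(47283 + 1397/435) = sqrt(20569502/435) = sqrt(8947733370)/435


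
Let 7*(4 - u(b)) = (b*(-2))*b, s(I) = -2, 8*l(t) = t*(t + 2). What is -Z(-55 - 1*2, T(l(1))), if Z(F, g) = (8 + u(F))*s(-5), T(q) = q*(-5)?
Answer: 13164/7 ≈ 1880.6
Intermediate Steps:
l(t) = t*(2 + t)/8 (l(t) = (t*(t + 2))/8 = (t*(2 + t))/8 = t*(2 + t)/8)
T(q) = -5*q
u(b) = 4 + 2*b²/7 (u(b) = 4 - b*(-2)*b/7 = 4 - (-2*b)*b/7 = 4 - (-2)*b²/7 = 4 + 2*b²/7)
Z(F, g) = -24 - 4*F²/7 (Z(F, g) = (8 + (4 + 2*F²/7))*(-2) = (12 + 2*F²/7)*(-2) = -24 - 4*F²/7)
-Z(-55 - 1*2, T(l(1))) = -(-24 - 4*(-55 - 1*2)²/7) = -(-24 - 4*(-55 - 2)²/7) = -(-24 - 4/7*(-57)²) = -(-24 - 4/7*3249) = -(-24 - 12996/7) = -1*(-13164/7) = 13164/7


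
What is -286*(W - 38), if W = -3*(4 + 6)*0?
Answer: 10868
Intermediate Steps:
W = 0 (W = -3*10*0 = -30*0 = 0)
-286*(W - 38) = -286*(0 - 38) = -286*(-38) = 10868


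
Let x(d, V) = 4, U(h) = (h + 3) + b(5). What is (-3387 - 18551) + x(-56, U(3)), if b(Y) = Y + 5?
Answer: -21934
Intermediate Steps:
b(Y) = 5 + Y
U(h) = 13 + h (U(h) = (h + 3) + (5 + 5) = (3 + h) + 10 = 13 + h)
(-3387 - 18551) + x(-56, U(3)) = (-3387 - 18551) + 4 = -21938 + 4 = -21934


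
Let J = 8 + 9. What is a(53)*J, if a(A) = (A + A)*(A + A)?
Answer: 191012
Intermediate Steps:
a(A) = 4*A**2 (a(A) = (2*A)*(2*A) = 4*A**2)
J = 17
a(53)*J = (4*53**2)*17 = (4*2809)*17 = 11236*17 = 191012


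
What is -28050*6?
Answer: -168300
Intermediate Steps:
-28050*6 = -275*612 = -168300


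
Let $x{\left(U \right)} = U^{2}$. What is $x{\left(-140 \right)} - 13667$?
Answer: $5933$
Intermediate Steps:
$x{\left(-140 \right)} - 13667 = \left(-140\right)^{2} - 13667 = 19600 - 13667 = 5933$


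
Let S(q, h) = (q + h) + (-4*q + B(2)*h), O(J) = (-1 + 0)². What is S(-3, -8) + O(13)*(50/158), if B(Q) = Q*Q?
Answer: -2424/79 ≈ -30.684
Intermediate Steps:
B(Q) = Q²
O(J) = 1 (O(J) = (-1)² = 1)
S(q, h) = -3*q + 5*h (S(q, h) = (q + h) + (-4*q + 2²*h) = (h + q) + (-4*q + 4*h) = -3*q + 5*h)
S(-3, -8) + O(13)*(50/158) = (-3*(-3) + 5*(-8)) + 1*(50/158) = (9 - 40) + 1*(50*(1/158)) = -31 + 1*(25/79) = -31 + 25/79 = -2424/79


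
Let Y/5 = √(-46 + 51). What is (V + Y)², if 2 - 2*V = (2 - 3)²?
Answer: 501/4 + 5*√5 ≈ 136.43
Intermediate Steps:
V = ½ (V = 1 - (2 - 3)²/2 = 1 - ½*(-1)² = 1 - ½*1 = 1 - ½ = ½ ≈ 0.50000)
Y = 5*√5 (Y = 5*√(-46 + 51) = 5*√5 ≈ 11.180)
(V + Y)² = (½ + 5*√5)²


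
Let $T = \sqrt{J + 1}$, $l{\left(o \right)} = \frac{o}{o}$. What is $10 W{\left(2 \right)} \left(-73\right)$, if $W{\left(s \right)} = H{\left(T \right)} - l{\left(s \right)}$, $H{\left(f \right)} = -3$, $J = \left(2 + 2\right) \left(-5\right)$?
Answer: $2920$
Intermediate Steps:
$J = -20$ ($J = 4 \left(-5\right) = -20$)
$l{\left(o \right)} = 1$
$T = i \sqrt{19}$ ($T = \sqrt{-20 + 1} = \sqrt{-19} = i \sqrt{19} \approx 4.3589 i$)
$W{\left(s \right)} = -4$ ($W{\left(s \right)} = -3 - 1 = -4$)
$10 W{\left(2 \right)} \left(-73\right) = 10 \left(-4\right) \left(-73\right) = \left(-40\right) \left(-73\right) = 2920$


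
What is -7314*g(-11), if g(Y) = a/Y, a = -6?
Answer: -43884/11 ≈ -3989.5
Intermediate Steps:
g(Y) = -6/Y
-7314*g(-11) = -(-43884)/(-11) = -(-43884)*(-1)/11 = -7314*6/11 = -43884/11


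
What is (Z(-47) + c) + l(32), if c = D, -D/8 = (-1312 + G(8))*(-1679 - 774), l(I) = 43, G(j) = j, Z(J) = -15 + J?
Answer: -25589715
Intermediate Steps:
D = -25589696 (D = -8*(-1312 + 8)*(-1679 - 774) = -(-10432)*(-2453) = -8*3198712 = -25589696)
c = -25589696
(Z(-47) + c) + l(32) = ((-15 - 47) - 25589696) + 43 = (-62 - 25589696) + 43 = -25589758 + 43 = -25589715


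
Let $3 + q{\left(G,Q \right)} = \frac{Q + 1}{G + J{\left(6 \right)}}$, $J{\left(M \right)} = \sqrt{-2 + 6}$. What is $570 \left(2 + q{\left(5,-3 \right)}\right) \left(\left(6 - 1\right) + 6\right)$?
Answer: $- \frac{56430}{7} \approx -8061.4$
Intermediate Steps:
$J{\left(M \right)} = 2$ ($J{\left(M \right)} = \sqrt{4} = 2$)
$q{\left(G,Q \right)} = -3 + \frac{1 + Q}{2 + G}$ ($q{\left(G,Q \right)} = -3 + \frac{Q + 1}{G + 2} = -3 + \frac{1 + Q}{2 + G}$)
$570 \left(2 + q{\left(5,-3 \right)}\right) \left(\left(6 - 1\right) + 6\right) = 570 \left(2 + \frac{-5 - 3 - 15}{2 + 5}\right) \left(\left(6 - 1\right) + 6\right) = 570 \left(2 + \frac{-5 - 3 - 15}{7}\right) \left(\left(6 - 1\right) + 6\right) = 570 \left(2 + \frac{1}{7} \left(-23\right)\right) \left(5 + 6\right) = 570 \left(2 - \frac{23}{7}\right) 11 = 570 \left(\left(- \frac{9}{7}\right) 11\right) = 570 \left(- \frac{99}{7}\right) = - \frac{56430}{7}$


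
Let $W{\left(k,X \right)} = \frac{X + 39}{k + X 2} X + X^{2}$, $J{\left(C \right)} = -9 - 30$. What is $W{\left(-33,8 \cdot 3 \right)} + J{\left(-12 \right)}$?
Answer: $\frac{3189}{5} \approx 637.8$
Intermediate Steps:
$J{\left(C \right)} = -39$ ($J{\left(C \right)} = -9 - 30 = -39$)
$W{\left(k,X \right)} = X^{2} + \frac{X \left(39 + X\right)}{k + 2 X}$ ($W{\left(k,X \right)} = \frac{39 + X}{k + 2 X} X + X^{2} = \frac{X \left(39 + X\right)}{k + 2 X} + X^{2} = X^{2} + \frac{X \left(39 + X\right)}{k + 2 X}$)
$W{\left(-33,8 \cdot 3 \right)} + J{\left(-12 \right)} = \frac{8 \cdot 3 \left(39 + 8 \cdot 3 + 2 \left(8 \cdot 3\right)^{2} + 8 \cdot 3 \left(-33\right)\right)}{-33 + 2 \cdot 8 \cdot 3} - 39 = \frac{24 \left(39 + 24 + 2 \cdot 24^{2} + 24 \left(-33\right)\right)}{-33 + 2 \cdot 24} - 39 = \frac{24 \left(39 + 24 + 2 \cdot 576 - 792\right)}{-33 + 48} - 39 = \frac{24 \left(39 + 24 + 1152 - 792\right)}{15} - 39 = 24 \cdot \frac{1}{15} \cdot 423 - 39 = \frac{3384}{5} - 39 = \frac{3189}{5}$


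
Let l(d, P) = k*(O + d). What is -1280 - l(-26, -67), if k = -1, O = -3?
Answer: -1309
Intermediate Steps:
l(d, P) = 3 - d (l(d, P) = -(-3 + d) = 3 - d)
-1280 - l(-26, -67) = -1280 - (3 - 1*(-26)) = -1280 - (3 + 26) = -1280 - 1*29 = -1280 - 29 = -1309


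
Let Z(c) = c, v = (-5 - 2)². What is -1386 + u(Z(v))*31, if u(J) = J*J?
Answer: 73045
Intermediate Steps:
v = 49 (v = (-7)² = 49)
u(J) = J²
-1386 + u(Z(v))*31 = -1386 + 49²*31 = -1386 + 2401*31 = -1386 + 74431 = 73045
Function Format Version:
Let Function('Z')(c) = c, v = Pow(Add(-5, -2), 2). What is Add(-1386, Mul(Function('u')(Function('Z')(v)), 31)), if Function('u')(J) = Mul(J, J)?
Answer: 73045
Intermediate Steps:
v = 49 (v = Pow(-7, 2) = 49)
Function('u')(J) = Pow(J, 2)
Add(-1386, Mul(Function('u')(Function('Z')(v)), 31)) = Add(-1386, Mul(Pow(49, 2), 31)) = Add(-1386, Mul(2401, 31)) = Add(-1386, 74431) = 73045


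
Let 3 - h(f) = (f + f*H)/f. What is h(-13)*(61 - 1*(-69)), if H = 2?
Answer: 0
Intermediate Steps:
h(f) = 0 (h(f) = 3 - (f + f*2)/f = 3 - (f + 2*f)/f = 3 - 3*f/f = 3 - 1*3 = 3 - 3 = 0)
h(-13)*(61 - 1*(-69)) = 0*(61 - 1*(-69)) = 0*(61 + 69) = 0*130 = 0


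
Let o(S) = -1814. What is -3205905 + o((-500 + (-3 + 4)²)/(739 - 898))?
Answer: -3207719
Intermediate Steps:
-3205905 + o((-500 + (-3 + 4)²)/(739 - 898)) = -3205905 - 1814 = -3207719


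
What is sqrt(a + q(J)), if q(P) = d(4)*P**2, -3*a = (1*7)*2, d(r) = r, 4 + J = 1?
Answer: sqrt(282)/3 ≈ 5.5976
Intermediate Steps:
J = -3 (J = -4 + 1 = -3)
a = -14/3 (a = -1*7*2/3 = -7*2/3 = -1/3*14 = -14/3 ≈ -4.6667)
q(P) = 4*P**2
sqrt(a + q(J)) = sqrt(-14/3 + 4*(-3)**2) = sqrt(-14/3 + 4*9) = sqrt(-14/3 + 36) = sqrt(94/3) = sqrt(282)/3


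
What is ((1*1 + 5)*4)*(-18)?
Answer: -432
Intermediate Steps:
((1*1 + 5)*4)*(-18) = ((1 + 5)*4)*(-18) = (6*4)*(-18) = 24*(-18) = -432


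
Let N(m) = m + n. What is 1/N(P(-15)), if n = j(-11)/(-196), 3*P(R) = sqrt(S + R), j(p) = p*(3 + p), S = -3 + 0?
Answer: -539/2643 - 2401*I*sqrt(2)/5286 ≈ -0.20393 - 0.64236*I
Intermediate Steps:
S = -3
P(R) = sqrt(-3 + R)/3
n = -22/49 (n = -11*(3 - 11)/(-196) = -11*(-8)*(-1/196) = 88*(-1/196) = -22/49 ≈ -0.44898)
N(m) = -22/49 + m (N(m) = m - 22/49 = -22/49 + m)
1/N(P(-15)) = 1/(-22/49 + sqrt(-3 - 15)/3) = 1/(-22/49 + sqrt(-18)/3) = 1/(-22/49 + (3*I*sqrt(2))/3) = 1/(-22/49 + I*sqrt(2))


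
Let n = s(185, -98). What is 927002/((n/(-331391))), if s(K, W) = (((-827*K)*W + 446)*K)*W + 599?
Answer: 307200119782/271840421681 ≈ 1.1301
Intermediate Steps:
s(K, W) = 599 + K*W*(446 - 827*K*W) (s(K, W) = ((-827*K*W + 446)*K)*W + 599 = ((446 - 827*K*W)*K)*W + 599 = (K*(446 - 827*K*W))*W + 599 = K*W*(446 - 827*K*W) + 599 = 599 + K*W*(446 - 827*K*W))
n = -271840421681 (n = 599 - 827*185²*(-98)² + 446*185*(-98) = 599 - 827*34225*9604 - 8085980 = 599 - 271832336300 - 8085980 = -271840421681)
927002/((n/(-331391))) = 927002/((-271840421681/(-331391))) = 927002/((-271840421681*(-1/331391))) = 927002/(271840421681/331391) = 927002*(331391/271840421681) = 307200119782/271840421681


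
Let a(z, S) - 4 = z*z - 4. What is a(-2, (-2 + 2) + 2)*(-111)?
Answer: -444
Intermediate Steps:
a(z, S) = z² (a(z, S) = 4 + (z*z - 4) = 4 + (z² - 4) = 4 + (-4 + z²) = z²)
a(-2, (-2 + 2) + 2)*(-111) = (-2)²*(-111) = 4*(-111) = -444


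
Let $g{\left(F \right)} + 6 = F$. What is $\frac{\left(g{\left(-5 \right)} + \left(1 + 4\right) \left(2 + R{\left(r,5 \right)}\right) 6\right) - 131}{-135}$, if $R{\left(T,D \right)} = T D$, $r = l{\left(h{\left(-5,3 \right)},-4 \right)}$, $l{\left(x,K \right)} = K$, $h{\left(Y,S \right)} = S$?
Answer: $\frac{682}{135} \approx 5.0518$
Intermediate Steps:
$r = -4$
$R{\left(T,D \right)} = D T$
$g{\left(F \right)} = -6 + F$
$\frac{\left(g{\left(-5 \right)} + \left(1 + 4\right) \left(2 + R{\left(r,5 \right)}\right) 6\right) - 131}{-135} = \frac{\left(\left(-6 - 5\right) + \left(1 + 4\right) \left(2 + 5 \left(-4\right)\right) 6\right) - 131}{-135} = - \frac{\left(-11 + 5 \left(2 - 20\right) 6\right) - 131}{135} = - \frac{\left(-11 + 5 \left(-18\right) 6\right) - 131}{135} = - \frac{\left(-11 - 540\right) - 131}{135} = - \frac{-551 - 131}{135} = \left(- \frac{1}{135}\right) \left(-682\right) = \frac{682}{135}$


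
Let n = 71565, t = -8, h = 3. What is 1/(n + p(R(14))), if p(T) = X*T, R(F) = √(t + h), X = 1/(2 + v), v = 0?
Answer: 57252/4097239381 - 2*I*√5/20486196905 ≈ 1.3973e-5 - 2.183e-10*I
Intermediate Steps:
X = ½ (X = 1/(2 + 0) = 1/2 = ½ ≈ 0.50000)
R(F) = I*√5 (R(F) = √(-8 + 3) = √(-5) = I*√5)
p(T) = T/2
1/(n + p(R(14))) = 1/(71565 + (I*√5)/2) = 1/(71565 + I*√5/2)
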